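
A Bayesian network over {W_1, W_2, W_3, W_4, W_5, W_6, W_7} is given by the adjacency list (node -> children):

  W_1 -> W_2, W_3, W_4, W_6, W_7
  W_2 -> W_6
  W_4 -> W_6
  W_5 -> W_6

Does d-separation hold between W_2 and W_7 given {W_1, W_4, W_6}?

Yes — W_2 and W_7 are d-separated given {W_1, W_4, W_6}.

Enumerating the 3 paths from W_2 to W_7 and testing each for blocking by {W_1, W_4, W_6}:
Path 1: W_2 → W_6 ← W_4 ← W_1 → W_7
  W_4 is a chain here and W_4 is conditioned on, so the path is blocked at W_4.
Path 2: W_2 → W_6 ← W_1 → W_7
  W_1 is a fork here and W_1 is conditioned on, so the path is blocked at W_1.
Path 3: W_2 ← W_1 → W_7
  W_1 is a fork here and W_1 is conditioned on, so the path is blocked at W_1.
Since every path is blocked, d-separation holds.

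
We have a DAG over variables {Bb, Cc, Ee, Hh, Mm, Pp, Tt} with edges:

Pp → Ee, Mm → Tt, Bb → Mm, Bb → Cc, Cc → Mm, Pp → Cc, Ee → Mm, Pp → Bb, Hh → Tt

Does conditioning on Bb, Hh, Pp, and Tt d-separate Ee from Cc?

We examine all 6 paths between Ee and Cc:
Path 1: Ee ← Pp → Cc
  Pp is a fork here and Pp is conditioned on, so the path is blocked at Pp.
Path 2: Ee ← Pp → Bb → Cc
  Pp is a fork here and Pp is conditioned on, so the path is blocked at Pp.
Path 3: Ee ← Pp → Bb → Mm ← Cc
  Pp is a fork here and Pp is conditioned on, so the path is blocked at Pp.
Path 4: Ee → Mm ← Cc
  Mm is a collider and its descendant Tt is conditioned on, which opens it — no node blocks this path, so it is active.
Path 5: Ee → Mm ← Bb ← Pp → Cc
  Bb is a chain here and Bb is conditioned on, so the path is blocked at Bb.
Path 6: Ee → Mm ← Bb → Cc
  Bb is a fork here and Bb is conditioned on, so the path is blocked at Bb.
At least one path is unblocked, so d-separation fails.

No — Ee and Cc are not d-separated given {Bb, Hh, Pp, Tt}.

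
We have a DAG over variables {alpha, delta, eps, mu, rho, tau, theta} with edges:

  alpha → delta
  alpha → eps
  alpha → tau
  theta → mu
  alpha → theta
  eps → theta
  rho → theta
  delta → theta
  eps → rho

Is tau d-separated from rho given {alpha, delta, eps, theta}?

Yes

6 paths connect tau and rho; each must be blocked for d-separation to hold:
Path 1: tau ← alpha → delta → theta ← eps → rho
  alpha is a fork here and alpha is conditioned on, so the path is blocked at alpha.
Path 2: tau ← alpha → delta → theta ← rho
  alpha is a fork here and alpha is conditioned on, so the path is blocked at alpha.
Path 3: tau ← alpha → eps → theta ← rho
  alpha is a fork here and alpha is conditioned on, so the path is blocked at alpha.
Path 4: tau ← alpha → eps → rho
  alpha is a fork here and alpha is conditioned on, so the path is blocked at alpha.
Path 5: tau ← alpha → theta ← eps → rho
  alpha is a fork here and alpha is conditioned on, so the path is blocked at alpha.
Path 6: tau ← alpha → theta ← rho
  alpha is a fork here and alpha is conditioned on, so the path is blocked at alpha.
All paths are blocked; tau ⊥ rho | {alpha, delta, eps, theta} holds.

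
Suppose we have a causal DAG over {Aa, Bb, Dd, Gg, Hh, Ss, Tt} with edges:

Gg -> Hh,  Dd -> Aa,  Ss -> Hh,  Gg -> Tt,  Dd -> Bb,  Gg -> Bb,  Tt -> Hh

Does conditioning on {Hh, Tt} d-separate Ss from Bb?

No — Ss and Bb are not d-separated given {Hh, Tt}.

We examine all 2 paths between Ss and Bb:
Path 1: Ss → Hh ← Gg → Bb
  Hh is a collider and Hh is conditioned on, which opens it; Gg is a fork and Gg is not conditioned on — no node blocks this path, so it is active.
Path 2: Ss → Hh ← Tt ← Gg → Bb
  Tt is a chain here and Tt is conditioned on, so the path is blocked at Tt.
At least one path is unblocked, so d-separation fails.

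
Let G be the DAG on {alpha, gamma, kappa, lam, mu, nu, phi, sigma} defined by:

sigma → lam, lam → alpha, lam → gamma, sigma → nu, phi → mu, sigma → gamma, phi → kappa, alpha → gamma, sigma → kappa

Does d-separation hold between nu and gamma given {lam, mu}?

No

Enumerating the 3 paths from nu to gamma and testing each for blocking by {lam, mu}:
Path 1: nu ← sigma → lam → alpha → gamma
  lam is a chain here and lam is conditioned on, so the path is blocked at lam.
Path 2: nu ← sigma → lam → gamma
  lam is a chain here and lam is conditioned on, so the path is blocked at lam.
Path 3: nu ← sigma → gamma
  sigma is a fork and sigma is not conditioned on — no node blocks this path, so it is active.
Since the path nu ← sigma → gamma is active, nu and gamma are not d-separated given {lam, mu}.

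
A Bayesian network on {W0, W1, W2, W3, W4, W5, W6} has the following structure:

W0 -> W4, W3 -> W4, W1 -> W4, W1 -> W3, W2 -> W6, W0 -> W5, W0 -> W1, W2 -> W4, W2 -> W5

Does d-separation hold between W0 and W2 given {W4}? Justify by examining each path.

No — W0 and W2 are not d-separated given {W4}.

Enumerating the 4 paths from W0 to W2 and testing each for blocking by {W4}:
Path 1: W0 → W4 ← W2
  W4 is a collider and W4 is conditioned on, which opens it — no node blocks this path, so it is active.
Path 2: W0 → W5 ← W2
  W5 is a collider here and neither W5 nor any of its descendants is conditioned on, so the collider stays closed — the path is blocked at W5.
Path 3: W0 → W1 → W4 ← W2
  W1 is a chain and W1 is not conditioned on; W4 is a collider and W4 is conditioned on, which opens it — no node blocks this path, so it is active.
Path 4: W0 → W1 → W3 → W4 ← W2
  W1 is a chain and W1 is not conditioned on; W3 is a chain and W3 is not conditioned on; W4 is a collider and W4 is conditioned on, which opens it — no node blocks this path, so it is active.
At least one path is unblocked, so d-separation fails.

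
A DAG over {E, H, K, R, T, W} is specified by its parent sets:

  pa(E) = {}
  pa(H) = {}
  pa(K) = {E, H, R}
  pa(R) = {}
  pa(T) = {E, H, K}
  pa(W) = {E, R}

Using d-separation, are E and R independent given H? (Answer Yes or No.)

Enumerating the 4 paths from E to R and testing each for blocking by {H}:
Path 1: E → W ← R
  W is a collider here and neither W nor any of its descendants is conditioned on, so the collider stays closed — the path is blocked at W.
Path 2: E → K ← R
  K is a collider here and neither K nor any of its descendants is conditioned on, so the collider stays closed — the path is blocked at K.
Path 3: E → T ← H → K ← R
  T is a collider here and neither T nor any of its descendants is conditioned on, so the collider stays closed — the path is blocked at T.
Path 4: E → T ← K ← R
  T is a collider here and neither T nor any of its descendants is conditioned on, so the collider stays closed — the path is blocked at T.
Every path is blocked, so E and R are d-separated given {H}.

Yes — E and R are d-separated given {H}.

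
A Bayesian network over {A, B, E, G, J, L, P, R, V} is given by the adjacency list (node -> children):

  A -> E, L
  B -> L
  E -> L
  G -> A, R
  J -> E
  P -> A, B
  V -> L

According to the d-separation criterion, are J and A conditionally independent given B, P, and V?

Yes — J and A are d-separated given {B, P, V}.

There are 3 undirected paths between J and A; checking each against the conditioning set {B, P, V}:
Path 1: J → E → L ← B ← P → A
  L is a collider here and neither L nor any of its descendants is conditioned on, so the collider stays closed — the path is blocked at L.
Path 2: J → E → L ← A
  L is a collider here and neither L nor any of its descendants is conditioned on, so the collider stays closed — the path is blocked at L.
Path 3: J → E ← A
  E is a collider here and neither E nor any of its descendants is conditioned on, so the collider stays closed — the path is blocked at E.
All paths are blocked; J ⊥ A | {B, P, V} holds.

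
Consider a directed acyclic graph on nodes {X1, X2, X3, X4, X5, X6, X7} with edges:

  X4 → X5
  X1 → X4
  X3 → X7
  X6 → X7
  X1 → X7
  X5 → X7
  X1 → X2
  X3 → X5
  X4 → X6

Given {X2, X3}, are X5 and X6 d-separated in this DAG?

We examine all 6 paths between X5 and X6:
Path 1: X5 ← X3 → X7 ← X6
  X3 is a fork here and X3 is conditioned on, so the path is blocked at X3.
Path 2: X5 ← X3 → X7 ← X1 → X4 → X6
  X3 is a fork here and X3 is conditioned on, so the path is blocked at X3.
Path 3: X5 → X7 ← X6
  X7 is a collider here and neither X7 nor any of its descendants is conditioned on, so the collider stays closed — the path is blocked at X7.
Path 4: X5 → X7 ← X1 → X4 → X6
  X7 is a collider here and neither X7 nor any of its descendants is conditioned on, so the collider stays closed — the path is blocked at X7.
Path 5: X5 ← X4 → X6
  X4 is a fork and X4 is not conditioned on — no node blocks this path, so it is active.
Path 6: X5 ← X4 ← X1 → X7 ← X6
  X7 is a collider here and neither X7 nor any of its descendants is conditioned on, so the collider stays closed — the path is blocked at X7.
At least one path is unblocked, so d-separation fails.

No — X5 and X6 are not d-separated given {X2, X3}.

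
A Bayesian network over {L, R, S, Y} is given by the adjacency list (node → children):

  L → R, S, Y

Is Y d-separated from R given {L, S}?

Yes

The only undirected path from Y to R is:
Path 1: Y ← L → R
  L is a fork here and L is conditioned on, so the path is blocked at L.
Every path is blocked, so Y and R are d-separated given {L, S}.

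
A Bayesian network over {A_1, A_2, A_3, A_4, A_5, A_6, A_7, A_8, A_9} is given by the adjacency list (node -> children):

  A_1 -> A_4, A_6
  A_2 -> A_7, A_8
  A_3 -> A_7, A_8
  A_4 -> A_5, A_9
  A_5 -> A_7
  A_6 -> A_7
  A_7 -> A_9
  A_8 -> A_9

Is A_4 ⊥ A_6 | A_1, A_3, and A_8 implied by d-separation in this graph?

Enumerating the 5 paths from A_4 to A_6 and testing each for blocking by {A_1, A_3, A_8}:
  1. A_4 → A_5 → A_7 ← A_6 — A_5:chain[open]; A_7:collider[blocks] ⇒ blocked
  2. A_4 → A_9 ← A_8 ← A_3 → A_7 ← A_6 — A_9:collider[blocks]; A_8:chain[blocks]; A_3:fork[blocks]; A_7:collider[blocks] ⇒ blocked
  3. A_4 → A_9 ← A_8 ← A_2 → A_7 ← A_6 — A_9:collider[blocks]; A_8:chain[blocks]; A_2:fork[open]; A_7:collider[blocks] ⇒ blocked
  4. A_4 → A_9 ← A_7 ← A_6 — A_9:collider[blocks]; A_7:chain[open] ⇒ blocked
  5. A_4 ← A_1 → A_6 — A_1:fork[blocks] ⇒ blocked
Since every path is blocked, d-separation holds.

Yes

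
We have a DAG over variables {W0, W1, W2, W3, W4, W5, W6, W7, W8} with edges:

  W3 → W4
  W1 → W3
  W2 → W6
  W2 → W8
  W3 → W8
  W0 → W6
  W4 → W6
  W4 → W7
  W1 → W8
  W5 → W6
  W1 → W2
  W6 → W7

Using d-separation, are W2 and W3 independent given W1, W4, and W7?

Yes

There are 6 undirected paths between W2 and W3; checking each against the conditioning set {W1, W4, W7}:
Path 1: W2 → W8 ← W3
  W8 is a collider here and neither W8 nor any of its descendants is conditioned on, so the collider stays closed — the path is blocked at W8.
Path 2: W2 → W8 ← W1 → W3
  W8 is a collider here and neither W8 nor any of its descendants is conditioned on, so the collider stays closed — the path is blocked at W8.
Path 3: W2 ← W1 → W8 ← W3
  W1 is a fork here and W1 is conditioned on, so the path is blocked at W1.
Path 4: W2 ← W1 → W3
  W1 is a fork here and W1 is conditioned on, so the path is blocked at W1.
Path 5: W2 → W6 ← W4 ← W3
  W4 is a chain here and W4 is conditioned on, so the path is blocked at W4.
Path 6: W2 → W6 → W7 ← W4 ← W3
  W4 is a chain here and W4 is conditioned on, so the path is blocked at W4.
Every path is blocked, so W2 and W3 are d-separated given {W1, W4, W7}.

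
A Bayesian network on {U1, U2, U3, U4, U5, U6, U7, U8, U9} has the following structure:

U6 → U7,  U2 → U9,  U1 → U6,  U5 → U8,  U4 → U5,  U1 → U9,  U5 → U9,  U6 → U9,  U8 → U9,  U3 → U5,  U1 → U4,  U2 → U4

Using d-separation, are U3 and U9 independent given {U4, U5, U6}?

Yes — U3 and U9 are d-separated given {U4, U5, U6}.

Enumerating the 5 paths from U3 to U9 and testing each for blocking by {U4, U5, U6}:
  1. U3 → U5 ← U4 ← U1 → U9 — U5:collider[open]; U4:chain[blocks]; U1:fork[open] ⇒ blocked
  2. U3 → U5 ← U4 ← U1 → U6 → U9 — U5:collider[open]; U4:chain[blocks]; U1:fork[open]; U6:chain[blocks] ⇒ blocked
  3. U3 → U5 ← U4 ← U2 → U9 — U5:collider[open]; U4:chain[blocks]; U2:fork[open] ⇒ blocked
  4. U3 → U5 → U9 — U5:chain[blocks] ⇒ blocked
  5. U3 → U5 → U8 → U9 — U5:chain[blocks]; U8:chain[open] ⇒ blocked
Every path is blocked, so U3 and U9 are d-separated given {U4, U5, U6}.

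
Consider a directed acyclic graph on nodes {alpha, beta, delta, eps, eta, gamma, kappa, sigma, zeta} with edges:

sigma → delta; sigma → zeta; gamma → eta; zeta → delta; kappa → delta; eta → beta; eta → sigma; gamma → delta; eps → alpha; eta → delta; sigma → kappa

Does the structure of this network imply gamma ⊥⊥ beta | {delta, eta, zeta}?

5 paths connect gamma and beta; each must be blocked for d-separation to hold:
Path 1: gamma → eta → beta
  eta is a chain here and eta is conditioned on, so the path is blocked at eta.
Path 2: gamma → delta ← kappa ← sigma ← eta → beta
  eta is a fork here and eta is conditioned on, so the path is blocked at eta.
Path 3: gamma → delta ← sigma ← eta → beta
  eta is a fork here and eta is conditioned on, so the path is blocked at eta.
Path 4: gamma → delta ← eta → beta
  eta is a fork here and eta is conditioned on, so the path is blocked at eta.
Path 5: gamma → delta ← zeta ← sigma ← eta → beta
  zeta is a chain here and zeta is conditioned on, so the path is blocked at zeta.
All paths are blocked; gamma ⊥ beta | {delta, eta, zeta} holds.

Yes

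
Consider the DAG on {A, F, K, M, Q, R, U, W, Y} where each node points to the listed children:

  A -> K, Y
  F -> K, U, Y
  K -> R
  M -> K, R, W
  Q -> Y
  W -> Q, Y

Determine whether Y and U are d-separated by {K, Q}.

No

There are 6 undirected paths between Y and U; checking each against the conditioning set {K, Q}:
Path 1: Y ← W ← M → K ← F → U
  W is a chain and W is not conditioned on; M is a fork and M is not conditioned on; K is a collider and K is conditioned on, which opens it; F is a fork and F is not conditioned on — no node blocks this path, so it is active.
Path 2: Y ← W ← M → R ← K ← F → U
  R is a collider here and neither R nor any of its descendants is conditioned on, so the collider stays closed — the path is blocked at R.
Path 3: Y ← A → K ← F → U
  A is a fork and A is not conditioned on; K is a collider and K is conditioned on, which opens it; F is a fork and F is not conditioned on — no node blocks this path, so it is active.
Path 4: Y ← Q ← W ← M → K ← F → U
  Q is a chain here and Q is conditioned on, so the path is blocked at Q.
Path 5: Y ← Q ← W ← M → R ← K ← F → U
  Q is a chain here and Q is conditioned on, so the path is blocked at Q.
Path 6: Y ← F → U
  F is a fork and F is not conditioned on — no node blocks this path, so it is active.
At least one path is unblocked, so d-separation fails.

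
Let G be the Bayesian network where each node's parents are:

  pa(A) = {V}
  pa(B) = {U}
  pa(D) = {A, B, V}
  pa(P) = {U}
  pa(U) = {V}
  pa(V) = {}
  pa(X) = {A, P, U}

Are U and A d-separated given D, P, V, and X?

No

6 paths connect U and A; each must be blocked for d-separation to hold:
  1. U ← V → A — V:fork[blocks] ⇒ blocked
  2. U ← V → D ← A — V:fork[blocks]; D:collider[open] ⇒ blocked
  3. U → X ← A — X:collider[open] ⇒ active
  4. U → B → D ← V → A — B:chain[open]; D:collider[open]; V:fork[blocks] ⇒ blocked
  5. U → B → D ← A — B:chain[open]; D:collider[open] ⇒ active
  6. U → P → X ← A — P:chain[blocks]; X:collider[open] ⇒ blocked
Because an active path exists, U and A are not d-separated.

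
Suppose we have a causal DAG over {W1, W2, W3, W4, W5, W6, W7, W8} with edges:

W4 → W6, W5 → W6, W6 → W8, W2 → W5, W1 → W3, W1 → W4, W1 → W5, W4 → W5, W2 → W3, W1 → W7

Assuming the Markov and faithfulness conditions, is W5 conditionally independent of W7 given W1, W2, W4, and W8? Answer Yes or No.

Yes

There are 4 undirected paths between W5 and W7; checking each against the conditioning set {W1, W2, W4, W8}:
Path 1: W5 → W6 ← W4 ← W1 → W7
  W4 is a chain here and W4 is conditioned on, so the path is blocked at W4.
Path 2: W5 ← W2 → W3 ← W1 → W7
  W2 is a fork here and W2 is conditioned on, so the path is blocked at W2.
Path 3: W5 ← W1 → W7
  W1 is a fork here and W1 is conditioned on, so the path is blocked at W1.
Path 4: W5 ← W4 ← W1 → W7
  W4 is a chain here and W4 is conditioned on, so the path is blocked at W4.
Since every path is blocked, d-separation holds.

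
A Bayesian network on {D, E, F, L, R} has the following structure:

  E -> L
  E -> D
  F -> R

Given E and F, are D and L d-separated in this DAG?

Yes

There is one path between D and L:
  1. D ← E → L — E:fork[blocks] ⇒ blocked
Every path is blocked, so D and L are d-separated given {E, F}.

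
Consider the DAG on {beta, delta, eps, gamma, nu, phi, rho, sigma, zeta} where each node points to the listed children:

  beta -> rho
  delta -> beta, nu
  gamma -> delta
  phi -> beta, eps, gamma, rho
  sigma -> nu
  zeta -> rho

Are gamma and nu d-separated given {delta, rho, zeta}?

Yes

3 paths connect gamma and nu; each must be blocked for d-separation to hold:
Path 1: gamma ← phi → beta ← delta → nu
  delta is a fork here and delta is conditioned on, so the path is blocked at delta.
Path 2: gamma ← phi → rho ← beta ← delta → nu
  delta is a fork here and delta is conditioned on, so the path is blocked at delta.
Path 3: gamma → delta → nu
  delta is a chain here and delta is conditioned on, so the path is blocked at delta.
Every path is blocked, so gamma and nu are d-separated given {delta, rho, zeta}.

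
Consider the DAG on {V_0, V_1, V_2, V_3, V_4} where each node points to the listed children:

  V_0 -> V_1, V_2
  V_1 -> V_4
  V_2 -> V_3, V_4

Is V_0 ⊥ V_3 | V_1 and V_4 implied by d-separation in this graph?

Enumerating the 2 paths from V_0 to V_3 and testing each for blocking by {V_1, V_4}:
  1. V_0 → V_2 → V_3 — V_2:chain[open] ⇒ active
  2. V_0 → V_1 → V_4 ← V_2 → V_3 — V_1:chain[blocks]; V_4:collider[open]; V_2:fork[open] ⇒ blocked
Because an active path exists, V_0 and V_3 are not d-separated.

No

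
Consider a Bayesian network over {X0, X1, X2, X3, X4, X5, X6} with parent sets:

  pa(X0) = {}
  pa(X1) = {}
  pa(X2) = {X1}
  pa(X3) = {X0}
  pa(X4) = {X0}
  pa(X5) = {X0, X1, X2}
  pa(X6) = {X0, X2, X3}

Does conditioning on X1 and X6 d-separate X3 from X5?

No

Enumerating the 6 paths from X3 to X5 and testing each for blocking by {X1, X6}:
Path 1: X3 → X6 ← X0 → X5
  X6 is a collider and X6 is conditioned on, which opens it; X0 is a fork and X0 is not conditioned on — no node blocks this path, so it is active.
Path 2: X3 → X6 ← X2 ← X1 → X5
  X1 is a fork here and X1 is conditioned on, so the path is blocked at X1.
Path 3: X3 → X6 ← X2 → X5
  X6 is a collider and X6 is conditioned on, which opens it; X2 is a fork and X2 is not conditioned on — no node blocks this path, so it is active.
Path 4: X3 ← X0 → X5
  X0 is a fork and X0 is not conditioned on — no node blocks this path, so it is active.
Path 5: X3 ← X0 → X6 ← X2 ← X1 → X5
  X1 is a fork here and X1 is conditioned on, so the path is blocked at X1.
Path 6: X3 ← X0 → X6 ← X2 → X5
  X0 is a fork and X0 is not conditioned on; X6 is a collider and X6 is conditioned on, which opens it; X2 is a fork and X2 is not conditioned on — no node blocks this path, so it is active.
Because an active path exists, X3 and X5 are not d-separated.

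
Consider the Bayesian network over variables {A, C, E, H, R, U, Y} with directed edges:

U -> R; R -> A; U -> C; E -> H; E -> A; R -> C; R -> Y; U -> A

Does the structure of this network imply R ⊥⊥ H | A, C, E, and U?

Yes

Enumerating the 3 paths from R to H and testing each for blocking by {A, C, E, U}:
  1. R → A ← E → H — A:collider[open]; E:fork[blocks] ⇒ blocked
  2. R ← U → A ← E → H — U:fork[blocks]; A:collider[open]; E:fork[blocks] ⇒ blocked
  3. R → C ← U → A ← E → H — C:collider[open]; U:fork[blocks]; A:collider[open]; E:fork[blocks] ⇒ blocked
Since every path is blocked, d-separation holds.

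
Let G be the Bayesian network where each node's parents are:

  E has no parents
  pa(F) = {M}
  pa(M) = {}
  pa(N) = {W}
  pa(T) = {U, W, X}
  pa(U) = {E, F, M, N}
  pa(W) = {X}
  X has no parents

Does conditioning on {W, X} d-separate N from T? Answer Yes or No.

No — N and T are not d-separated given {W, X}.

There are 3 undirected paths between N and T; checking each against the conditioning set {W, X}:
Path 1: N ← W → T
  W is a fork here and W is conditioned on, so the path is blocked at W.
Path 2: N ← W ← X → T
  W is a chain here and W is conditioned on, so the path is blocked at W.
Path 3: N → U → T
  U is a chain and U is not conditioned on — no node blocks this path, so it is active.
Since the path N → U → T is active, N and T are not d-separated given {W, X}.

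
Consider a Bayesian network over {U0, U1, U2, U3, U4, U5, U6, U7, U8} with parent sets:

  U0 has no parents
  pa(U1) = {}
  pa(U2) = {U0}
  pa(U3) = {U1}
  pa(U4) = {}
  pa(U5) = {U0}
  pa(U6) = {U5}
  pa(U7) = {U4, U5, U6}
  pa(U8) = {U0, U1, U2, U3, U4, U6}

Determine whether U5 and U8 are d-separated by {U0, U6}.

We examine all 6 paths between U5 and U8:
Path 1: U5 ← U0 → U2 → U8
  U0 is a fork here and U0 is conditioned on, so the path is blocked at U0.
Path 2: U5 ← U0 → U8
  U0 is a fork here and U0 is conditioned on, so the path is blocked at U0.
Path 3: U5 → U7 ← U4 → U8
  U7 is a collider here and neither U7 nor any of its descendants is conditioned on, so the collider stays closed — the path is blocked at U7.
Path 4: U5 → U7 ← U6 → U8
  U7 is a collider here and neither U7 nor any of its descendants is conditioned on, so the collider stays closed — the path is blocked at U7.
Path 5: U5 → U6 → U8
  U6 is a chain here and U6 is conditioned on, so the path is blocked at U6.
Path 6: U5 → U6 → U7 ← U4 → U8
  U6 is a chain here and U6 is conditioned on, so the path is blocked at U6.
Since every path is blocked, d-separation holds.

Yes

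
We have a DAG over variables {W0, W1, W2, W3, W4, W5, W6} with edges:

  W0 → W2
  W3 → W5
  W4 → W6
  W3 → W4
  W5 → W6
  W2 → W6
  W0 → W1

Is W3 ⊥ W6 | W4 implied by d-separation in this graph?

We examine all 2 paths between W3 and W6:
Path 1: W3 → W4 → W6
  W4 is a chain here and W4 is conditioned on, so the path is blocked at W4.
Path 2: W3 → W5 → W6
  W5 is a chain and W5 is not conditioned on — no node blocks this path, so it is active.
At least one path is unblocked, so d-separation fails.

No — W3 and W6 are not d-separated given {W4}.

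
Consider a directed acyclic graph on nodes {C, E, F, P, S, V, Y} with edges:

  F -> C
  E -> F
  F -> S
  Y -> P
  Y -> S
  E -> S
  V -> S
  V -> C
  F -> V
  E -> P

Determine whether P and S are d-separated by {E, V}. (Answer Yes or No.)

No — P and S are not d-separated given {E, V}.

5 paths connect P and S; each must be blocked for d-separation to hold:
  1. P ← Y → S — Y:fork[open] ⇒ active
  2. P ← E → F → C ← V → S — E:fork[blocks]; F:chain[open]; C:collider[blocks]; V:fork[blocks] ⇒ blocked
  3. P ← E → F → V → S — E:fork[blocks]; F:chain[open]; V:chain[blocks] ⇒ blocked
  4. P ← E → F → S — E:fork[blocks]; F:chain[open] ⇒ blocked
  5. P ← E → S — E:fork[blocks] ⇒ blocked
Because an active path exists, P and S are not d-separated.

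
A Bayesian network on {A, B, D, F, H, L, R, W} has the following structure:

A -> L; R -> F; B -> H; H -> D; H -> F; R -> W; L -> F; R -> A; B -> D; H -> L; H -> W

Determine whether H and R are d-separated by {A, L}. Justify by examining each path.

There are 5 undirected paths between H and R; checking each against the conditioning set {A, L}:
  1. H → L → F ← R — L:chain[blocks]; F:collider[blocks] ⇒ blocked
  2. H → L ← A ← R — L:collider[open]; A:chain[blocks] ⇒ blocked
  3. H → F ← L ← A ← R — F:collider[blocks]; L:chain[blocks]; A:chain[blocks] ⇒ blocked
  4. H → F ← R — F:collider[blocks] ⇒ blocked
  5. H → W ← R — W:collider[blocks] ⇒ blocked
Since every path is blocked, d-separation holds.

Yes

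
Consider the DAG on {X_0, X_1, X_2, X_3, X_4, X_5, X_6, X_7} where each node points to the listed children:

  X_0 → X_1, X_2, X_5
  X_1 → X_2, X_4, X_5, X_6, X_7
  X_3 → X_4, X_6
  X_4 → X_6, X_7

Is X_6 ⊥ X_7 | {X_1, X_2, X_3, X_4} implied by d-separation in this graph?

Yes

There are 6 undirected paths between X_6 and X_7; checking each against the conditioning set {X_1, X_2, X_3, X_4}:
  1. X_6 ← X_4 → X_7 — X_4:fork[blocks] ⇒ blocked
  2. X_6 ← X_4 ← X_1 → X_7 — X_4:chain[blocks]; X_1:fork[blocks] ⇒ blocked
  3. X_6 ← X_1 → X_7 — X_1:fork[blocks] ⇒ blocked
  4. X_6 ← X_1 → X_4 → X_7 — X_1:fork[blocks]; X_4:chain[blocks] ⇒ blocked
  5. X_6 ← X_3 → X_4 → X_7 — X_3:fork[blocks]; X_4:chain[blocks] ⇒ blocked
  6. X_6 ← X_3 → X_4 ← X_1 → X_7 — X_3:fork[blocks]; X_4:collider[open]; X_1:fork[blocks] ⇒ blocked
All paths are blocked; X_6 ⊥ X_7 | {X_1, X_2, X_3, X_4} holds.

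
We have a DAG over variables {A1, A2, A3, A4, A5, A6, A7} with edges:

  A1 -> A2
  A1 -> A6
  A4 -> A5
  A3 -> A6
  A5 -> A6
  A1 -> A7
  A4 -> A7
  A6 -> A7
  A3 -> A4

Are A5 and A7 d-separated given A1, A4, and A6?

Yes

There are 6 undirected paths between A5 and A7; checking each against the conditioning set {A1, A4, A6}:
  1. A5 ← A4 ← A3 → A6 ← A1 → A7 — A4:chain[blocks]; A3:fork[open]; A6:collider[open]; A1:fork[blocks] ⇒ blocked
  2. A5 ← A4 ← A3 → A6 → A7 — A4:chain[blocks]; A3:fork[open]; A6:chain[blocks] ⇒ blocked
  3. A5 ← A4 → A7 — A4:fork[blocks] ⇒ blocked
  4. A5 → A6 ← A1 → A7 — A6:collider[open]; A1:fork[blocks] ⇒ blocked
  5. A5 → A6 ← A3 → A4 → A7 — A6:collider[open]; A3:fork[open]; A4:chain[blocks] ⇒ blocked
  6. A5 → A6 → A7 — A6:chain[blocks] ⇒ blocked
Every path is blocked, so A5 and A7 are d-separated given {A1, A4, A6}.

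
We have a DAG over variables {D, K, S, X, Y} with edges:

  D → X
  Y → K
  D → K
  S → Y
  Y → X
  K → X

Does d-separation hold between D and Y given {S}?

Yes

We examine all 4 paths between D and Y:
Path 1: D → K ← Y
  K is a collider here and neither K nor any of its descendants is conditioned on, so the collider stays closed — the path is blocked at K.
Path 2: D → K → X ← Y
  X is a collider here and neither X nor any of its descendants is conditioned on, so the collider stays closed — the path is blocked at X.
Path 3: D → X ← K ← Y
  X is a collider here and neither X nor any of its descendants is conditioned on, so the collider stays closed — the path is blocked at X.
Path 4: D → X ← Y
  X is a collider here and neither X nor any of its descendants is conditioned on, so the collider stays closed — the path is blocked at X.
Since every path is blocked, d-separation holds.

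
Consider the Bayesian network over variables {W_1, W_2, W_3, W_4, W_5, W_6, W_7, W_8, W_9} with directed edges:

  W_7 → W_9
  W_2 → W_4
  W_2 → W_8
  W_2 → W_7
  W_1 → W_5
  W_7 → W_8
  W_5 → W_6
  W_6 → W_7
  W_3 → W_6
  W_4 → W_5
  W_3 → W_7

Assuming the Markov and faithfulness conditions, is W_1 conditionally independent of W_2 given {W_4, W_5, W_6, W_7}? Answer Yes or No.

5 paths connect W_1 and W_2; each must be blocked for d-separation to hold:
Path 1: W_1 → W_5 → W_6 → W_7 ← W_2
  W_5 is a chain here and W_5 is conditioned on, so the path is blocked at W_5.
Path 2: W_1 → W_5 → W_6 → W_7 → W_8 ← W_2
  W_5 is a chain here and W_5 is conditioned on, so the path is blocked at W_5.
Path 3: W_1 → W_5 → W_6 ← W_3 → W_7 ← W_2
  W_5 is a chain here and W_5 is conditioned on, so the path is blocked at W_5.
Path 4: W_1 → W_5 → W_6 ← W_3 → W_7 → W_8 ← W_2
  W_5 is a chain here and W_5 is conditioned on, so the path is blocked at W_5.
Path 5: W_1 → W_5 ← W_4 ← W_2
  W_4 is a chain here and W_4 is conditioned on, so the path is blocked at W_4.
All paths are blocked; W_1 ⊥ W_2 | {W_4, W_5, W_6, W_7} holds.

Yes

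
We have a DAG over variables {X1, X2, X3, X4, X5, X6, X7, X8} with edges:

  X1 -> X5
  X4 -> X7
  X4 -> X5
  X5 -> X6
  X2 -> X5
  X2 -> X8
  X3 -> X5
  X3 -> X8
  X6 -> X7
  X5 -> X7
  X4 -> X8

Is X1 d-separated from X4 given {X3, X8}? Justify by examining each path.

There are 5 undirected paths between X1 and X4; checking each against the conditioning set {X3, X8}:
Path 1: X1 → X5 → X7 ← X4
  X7 is a collider here and neither X7 nor any of its descendants is conditioned on, so the collider stays closed — the path is blocked at X7.
Path 2: X1 → X5 ← X3 → X8 ← X4
  X5 is a collider here and neither X5 nor any of its descendants is conditioned on, so the collider stays closed — the path is blocked at X5.
Path 3: X1 → X5 ← X2 → X8 ← X4
  X5 is a collider here and neither X5 nor any of its descendants is conditioned on, so the collider stays closed — the path is blocked at X5.
Path 4: X1 → X5 ← X4
  X5 is a collider here and neither X5 nor any of its descendants is conditioned on, so the collider stays closed — the path is blocked at X5.
Path 5: X1 → X5 → X6 → X7 ← X4
  X7 is a collider here and neither X7 nor any of its descendants is conditioned on, so the collider stays closed — the path is blocked at X7.
Every path is blocked, so X1 and X4 are d-separated given {X3, X8}.

Yes — X1 and X4 are d-separated given {X3, X8}.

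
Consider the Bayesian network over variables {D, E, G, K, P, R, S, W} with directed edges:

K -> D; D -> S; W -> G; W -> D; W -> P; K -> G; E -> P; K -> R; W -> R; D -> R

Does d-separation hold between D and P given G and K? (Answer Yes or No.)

No

We examine all 5 paths between D and P:
Path 1: D ← K → R ← W → P
  K is a fork here and K is conditioned on, so the path is blocked at K.
Path 2: D ← K → G ← W → P
  K is a fork here and K is conditioned on, so the path is blocked at K.
Path 3: D → R ← K → G ← W → P
  R is a collider here and neither R nor any of its descendants is conditioned on, so the collider stays closed — the path is blocked at R.
Path 4: D → R ← W → P
  R is a collider here and neither R nor any of its descendants is conditioned on, so the collider stays closed — the path is blocked at R.
Path 5: D ← W → P
  W is a fork and W is not conditioned on — no node blocks this path, so it is active.
At least one path is unblocked, so d-separation fails.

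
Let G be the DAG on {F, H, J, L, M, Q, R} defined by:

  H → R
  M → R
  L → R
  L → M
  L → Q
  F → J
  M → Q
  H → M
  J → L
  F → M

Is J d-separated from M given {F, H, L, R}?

There are 5 undirected paths between J and M; checking each against the conditioning set {F, H, L, R}:
Path 1: J ← F → M
  F is a fork here and F is conditioned on, so the path is blocked at F.
Path 2: J → L → R ← M
  L is a chain here and L is conditioned on, so the path is blocked at L.
Path 3: J → L → R ← H → M
  L is a chain here and L is conditioned on, so the path is blocked at L.
Path 4: J → L → M
  L is a chain here and L is conditioned on, so the path is blocked at L.
Path 5: J → L → Q ← M
  L is a chain here and L is conditioned on, so the path is blocked at L.
All paths are blocked; J ⊥ M | {F, H, L, R} holds.

Yes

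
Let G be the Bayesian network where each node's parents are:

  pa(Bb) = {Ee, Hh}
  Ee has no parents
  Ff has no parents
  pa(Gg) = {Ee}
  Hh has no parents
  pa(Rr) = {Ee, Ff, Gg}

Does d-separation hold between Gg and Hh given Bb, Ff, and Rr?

No — Gg and Hh are not d-separated given {Bb, Ff, Rr}.

2 paths connect Gg and Hh; each must be blocked for d-separation to hold:
Path 1: Gg ← Ee → Bb ← Hh
  Ee is a fork and Ee is not conditioned on; Bb is a collider and Bb is conditioned on, which opens it — no node blocks this path, so it is active.
Path 2: Gg → Rr ← Ee → Bb ← Hh
  Rr is a collider and Rr is conditioned on, which opens it; Ee is a fork and Ee is not conditioned on; Bb is a collider and Bb is conditioned on, which opens it — no node blocks this path, so it is active.
Since the path Gg ← Ee → Bb ← Hh is active, Gg and Hh are not d-separated given {Bb, Ff, Rr}.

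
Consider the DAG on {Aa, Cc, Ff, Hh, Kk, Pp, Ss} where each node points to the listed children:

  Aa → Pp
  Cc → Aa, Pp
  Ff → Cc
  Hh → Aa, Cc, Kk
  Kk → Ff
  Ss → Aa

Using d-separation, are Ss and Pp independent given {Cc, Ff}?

No — Ss and Pp are not d-separated given {Cc, Ff}.

Enumerating the 4 paths from Ss to Pp and testing each for blocking by {Cc, Ff}:
Path 1: Ss → Aa ← Cc → Pp
  Aa is a collider here and neither Aa nor any of its descendants is conditioned on, so the collider stays closed — the path is blocked at Aa.
Path 2: Ss → Aa ← Hh → Cc → Pp
  Aa is a collider here and neither Aa nor any of its descendants is conditioned on, so the collider stays closed — the path is blocked at Aa.
Path 3: Ss → Aa ← Hh → Kk → Ff → Cc → Pp
  Aa is a collider here and neither Aa nor any of its descendants is conditioned on, so the collider stays closed — the path is blocked at Aa.
Path 4: Ss → Aa → Pp
  Aa is a chain and Aa is not conditioned on — no node blocks this path, so it is active.
Since the path Ss → Aa → Pp is active, Ss and Pp are not d-separated given {Cc, Ff}.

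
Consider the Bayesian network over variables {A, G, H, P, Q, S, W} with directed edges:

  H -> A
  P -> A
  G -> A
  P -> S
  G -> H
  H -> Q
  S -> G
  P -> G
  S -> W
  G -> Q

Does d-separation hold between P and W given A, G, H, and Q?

Enumerating the 5 paths from P to W and testing each for blocking by {A, G, H, Q}:
Path 1: P → G ← S → W
  G is a collider and G is conditioned on, which opens it; S is a fork and S is not conditioned on — no node blocks this path, so it is active.
Path 2: P → S → W
  S is a chain and S is not conditioned on — no node blocks this path, so it is active.
Path 3: P → A ← H ← G ← S → W
  H is a chain here and H is conditioned on, so the path is blocked at H.
Path 4: P → A ← H → Q ← G ← S → W
  H is a fork here and H is conditioned on, so the path is blocked at H.
Path 5: P → A ← G ← S → W
  G is a chain here and G is conditioned on, so the path is blocked at G.
At least one path is unblocked, so d-separation fails.

No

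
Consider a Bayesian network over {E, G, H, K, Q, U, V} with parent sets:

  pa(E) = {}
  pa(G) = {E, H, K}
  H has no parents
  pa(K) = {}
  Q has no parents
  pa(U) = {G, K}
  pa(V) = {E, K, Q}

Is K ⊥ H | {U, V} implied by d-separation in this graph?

No — K and H are not d-separated given {U, V}.

3 paths connect K and H; each must be blocked for d-separation to hold:
  1. K → V ← E → G ← H — V:collider[open]; E:fork[open]; G:collider[open] ⇒ active
  2. K → G ← H — G:collider[open] ⇒ active
  3. K → U ← G ← H — U:collider[open]; G:chain[open] ⇒ active
At least one path is unblocked, so d-separation fails.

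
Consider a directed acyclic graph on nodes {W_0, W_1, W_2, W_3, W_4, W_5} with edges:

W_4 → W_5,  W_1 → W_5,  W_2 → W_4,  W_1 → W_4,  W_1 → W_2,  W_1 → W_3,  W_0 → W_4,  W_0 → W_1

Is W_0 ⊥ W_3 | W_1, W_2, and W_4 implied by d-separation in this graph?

Yes

4 paths connect W_0 and W_3; each must be blocked for d-separation to hold:
Path 1: W_0 → W_1 → W_3
  W_1 is a chain here and W_1 is conditioned on, so the path is blocked at W_1.
Path 2: W_0 → W_4 ← W_2 ← W_1 → W_3
  W_2 is a chain here and W_2 is conditioned on, so the path is blocked at W_2.
Path 3: W_0 → W_4 ← W_1 → W_3
  W_1 is a fork here and W_1 is conditioned on, so the path is blocked at W_1.
Path 4: W_0 → W_4 → W_5 ← W_1 → W_3
  W_4 is a chain here and W_4 is conditioned on, so the path is blocked at W_4.
Every path is blocked, so W_0 and W_3 are d-separated given {W_1, W_2, W_4}.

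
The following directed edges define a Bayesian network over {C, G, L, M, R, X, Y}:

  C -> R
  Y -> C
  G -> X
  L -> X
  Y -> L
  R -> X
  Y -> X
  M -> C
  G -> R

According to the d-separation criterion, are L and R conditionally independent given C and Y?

Yes

There are 6 undirected paths between L and R; checking each against the conditioning set {C, Y}:
  1. L → X ← R — X:collider[blocks] ⇒ blocked
  2. L → X ← G → R — X:collider[blocks]; G:fork[open] ⇒ blocked
  3. L → X ← Y → C → R — X:collider[blocks]; Y:fork[blocks]; C:chain[blocks] ⇒ blocked
  4. L ← Y → X ← R — Y:fork[blocks]; X:collider[blocks] ⇒ blocked
  5. L ← Y → X ← G → R — Y:fork[blocks]; X:collider[blocks]; G:fork[open] ⇒ blocked
  6. L ← Y → C → R — Y:fork[blocks]; C:chain[blocks] ⇒ blocked
All paths are blocked; L ⊥ R | {C, Y} holds.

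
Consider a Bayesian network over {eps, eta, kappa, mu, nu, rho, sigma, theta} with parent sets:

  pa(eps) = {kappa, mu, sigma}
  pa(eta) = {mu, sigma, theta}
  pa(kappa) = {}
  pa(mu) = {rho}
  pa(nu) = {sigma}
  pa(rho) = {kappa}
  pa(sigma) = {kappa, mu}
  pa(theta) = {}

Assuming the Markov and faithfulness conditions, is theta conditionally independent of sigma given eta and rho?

No

There are 6 undirected paths between theta and sigma; checking each against the conditioning set {eta, rho}:
  1. theta → eta ← mu ← rho ← kappa → eps ← sigma — eta:collider[open]; mu:chain[open]; rho:chain[blocks]; kappa:fork[open]; eps:collider[blocks] ⇒ blocked
  2. theta → eta ← mu ← rho ← kappa → sigma — eta:collider[open]; mu:chain[open]; rho:chain[blocks]; kappa:fork[open] ⇒ blocked
  3. theta → eta ← mu → eps ← kappa → sigma — eta:collider[open]; mu:fork[open]; eps:collider[blocks]; kappa:fork[open] ⇒ blocked
  4. theta → eta ← mu → eps ← sigma — eta:collider[open]; mu:fork[open]; eps:collider[blocks] ⇒ blocked
  5. theta → eta ← mu → sigma — eta:collider[open]; mu:fork[open] ⇒ active
  6. theta → eta ← sigma — eta:collider[open] ⇒ active
At least one path is unblocked, so d-separation fails.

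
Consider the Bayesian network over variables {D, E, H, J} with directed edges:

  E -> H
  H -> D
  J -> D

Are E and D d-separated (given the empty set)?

Only one path connects E and D:
  1. E → H → D — H:chain[open] ⇒ active
Since the path E → H → D is active, E and D are not d-separated given ∅.

No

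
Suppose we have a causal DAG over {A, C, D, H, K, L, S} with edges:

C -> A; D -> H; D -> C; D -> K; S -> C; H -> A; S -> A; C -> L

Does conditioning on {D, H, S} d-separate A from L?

There are 3 undirected paths between A and L; checking each against the conditioning set {D, H, S}:
  1. A ← S → C → L — S:fork[blocks]; C:chain[open] ⇒ blocked
  2. A ← H ← D → C → L — H:chain[blocks]; D:fork[blocks]; C:chain[open] ⇒ blocked
  3. A ← C → L — C:fork[open] ⇒ active
Because an active path exists, A and L are not d-separated.

No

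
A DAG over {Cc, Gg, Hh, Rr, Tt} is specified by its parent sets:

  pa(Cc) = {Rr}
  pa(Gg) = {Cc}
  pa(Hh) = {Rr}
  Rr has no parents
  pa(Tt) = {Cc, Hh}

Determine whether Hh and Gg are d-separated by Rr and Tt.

No — Hh and Gg are not d-separated given {Rr, Tt}.

Enumerating the 2 paths from Hh to Gg and testing each for blocking by {Rr, Tt}:
  1. Hh → Tt ← Cc → Gg — Tt:collider[open]; Cc:fork[open] ⇒ active
  2. Hh ← Rr → Cc → Gg — Rr:fork[blocks]; Cc:chain[open] ⇒ blocked
Since the path Hh → Tt ← Cc → Gg is active, Hh and Gg are not d-separated given {Rr, Tt}.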